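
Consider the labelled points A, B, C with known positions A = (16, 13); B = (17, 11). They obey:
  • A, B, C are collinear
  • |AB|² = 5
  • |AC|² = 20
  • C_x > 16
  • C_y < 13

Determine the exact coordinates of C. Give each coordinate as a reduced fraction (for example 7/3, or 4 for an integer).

1. C_x = 18  [[A, B, C are collinear ⇒ 2x+1y-45=0] ∩ [|C−(16, 13)|²=20]]
2. C_y = 9  [[A, B, C are collinear ⇒ 2x+1y-45=0] ∩ [|C−(16, 13)|²=20]]
   so C = (18, 9)

C = (18, 9)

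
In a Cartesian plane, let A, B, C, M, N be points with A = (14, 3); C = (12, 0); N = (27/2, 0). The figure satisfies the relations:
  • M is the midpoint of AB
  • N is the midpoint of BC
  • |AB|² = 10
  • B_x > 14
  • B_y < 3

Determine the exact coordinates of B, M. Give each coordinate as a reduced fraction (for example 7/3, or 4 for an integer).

1. B_x = 15  [B = 2·N−C = 2·(27/2, 0)−(12, 0)]
2. B_y = 0  [B = 2·N−C = 2·(27/2, 0)−(12, 0)]
   so B = (15, 0)
3. M_x = 29/2  [2·M = A+B = (14, 3)+(15, 0)]
4. M_y = 3/2  [2·M = A+B = (14, 3)+(15, 0)]
   so M = (29/2, 3/2)

B = (15, 0)
M = (29/2, 3/2)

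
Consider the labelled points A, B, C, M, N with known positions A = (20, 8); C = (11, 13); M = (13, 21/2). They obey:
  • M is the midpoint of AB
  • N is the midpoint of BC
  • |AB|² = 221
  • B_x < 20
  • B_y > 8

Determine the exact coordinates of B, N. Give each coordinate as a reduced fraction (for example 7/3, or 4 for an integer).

B = (6, 13)
N = (17/2, 13)

1. B_x = 6  [B = 2·M−A = 2·(13, 21/2)−(20, 8)]
2. B_y = 13  [B = 2·M−A = 2·(13, 21/2)−(20, 8)]
   so B = (6, 13)
3. N_x = 17/2  [2·N = B+C = (6, 13)+(11, 13)]
4. N_y = 13  [2·N = B+C = (6, 13)+(11, 13)]
   so N = (17/2, 13)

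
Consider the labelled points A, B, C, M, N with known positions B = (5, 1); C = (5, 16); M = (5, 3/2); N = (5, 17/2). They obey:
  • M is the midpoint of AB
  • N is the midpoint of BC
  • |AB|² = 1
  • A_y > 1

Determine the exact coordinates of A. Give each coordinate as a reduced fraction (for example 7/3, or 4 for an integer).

A = (5, 2)

1. A_x = 5  [A = 2·M−B = 2·(5, 3/2)−(5, 1)]
2. A_y = 2  [A = 2·M−B = 2·(5, 3/2)−(5, 1)]
   so A = (5, 2)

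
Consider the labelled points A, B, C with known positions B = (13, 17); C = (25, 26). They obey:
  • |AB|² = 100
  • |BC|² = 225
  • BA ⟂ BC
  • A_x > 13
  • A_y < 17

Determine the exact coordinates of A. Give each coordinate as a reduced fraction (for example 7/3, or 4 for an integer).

1. A_x = 19  [[BA ⟂ BC ⇒ 12x+9y-309=0] ∩ [|A−(13, 17)|²=100]]
2. A_y = 9  [[BA ⟂ BC ⇒ 12x+9y-309=0] ∩ [|A−(13, 17)|²=100]]
   so A = (19, 9)

A = (19, 9)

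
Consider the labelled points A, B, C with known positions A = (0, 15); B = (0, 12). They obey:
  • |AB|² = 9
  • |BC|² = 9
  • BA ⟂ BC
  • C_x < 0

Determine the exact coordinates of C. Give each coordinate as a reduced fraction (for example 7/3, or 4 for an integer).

1. C_x = -3  [[BA ⟂ BC ⇒ 3y-36=0] ∩ [|C−(0, 12)|²=9]]
2. C_y = 12  [[BA ⟂ BC ⇒ 3y-36=0] ∩ [|C−(0, 12)|²=9]]
   so C = (-3, 12)

C = (-3, 12)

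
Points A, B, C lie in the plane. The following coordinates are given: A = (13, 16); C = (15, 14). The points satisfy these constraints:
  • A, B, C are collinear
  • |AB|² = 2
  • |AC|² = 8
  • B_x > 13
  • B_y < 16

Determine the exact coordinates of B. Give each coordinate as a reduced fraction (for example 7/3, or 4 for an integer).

1. B_x = 14  [[A, B, C are collinear ⇒ -2x-2y+58=0] ∩ [|B−(13, 16)|²=2]]
2. B_y = 15  [[A, B, C are collinear ⇒ -2x-2y+58=0] ∩ [|B−(13, 16)|²=2]]
   so B = (14, 15)

B = (14, 15)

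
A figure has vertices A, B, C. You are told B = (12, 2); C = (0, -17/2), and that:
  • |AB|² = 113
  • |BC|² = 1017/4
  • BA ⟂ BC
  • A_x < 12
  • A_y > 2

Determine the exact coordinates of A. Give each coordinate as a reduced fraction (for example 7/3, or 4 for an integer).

1. A_x = 5  [[BA ⟂ BC ⇒ -12x-21/2y+165=0] ∩ [|A−(12, 2)|²=113]]
2. A_y = 10  [[BA ⟂ BC ⇒ -12x-21/2y+165=0] ∩ [|A−(12, 2)|²=113]]
   so A = (5, 10)

A = (5, 10)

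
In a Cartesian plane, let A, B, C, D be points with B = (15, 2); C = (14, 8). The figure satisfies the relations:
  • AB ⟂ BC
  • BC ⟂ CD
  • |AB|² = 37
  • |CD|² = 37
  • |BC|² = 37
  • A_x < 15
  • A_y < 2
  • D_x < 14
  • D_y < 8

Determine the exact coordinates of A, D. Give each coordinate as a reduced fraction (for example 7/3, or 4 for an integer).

1. A_x = 9  [[AB ⟂ BC ⇒ 1x-6y-3=0] ∩ [|A−(15, 2)|²=37]]
2. A_y = 1  [[AB ⟂ BC ⇒ 1x-6y-3=0] ∩ [|A−(15, 2)|²=37]]
   so A = (9, 1)
3. D_x = 8  [[BC ⟂ CD ⇒ -1x+6y-34=0] ∩ [|D−(14, 8)|²=37]]
4. D_y = 7  [[BC ⟂ CD ⇒ -1x+6y-34=0] ∩ [|D−(14, 8)|²=37]]
   so D = (8, 7)

A = (9, 1)
D = (8, 7)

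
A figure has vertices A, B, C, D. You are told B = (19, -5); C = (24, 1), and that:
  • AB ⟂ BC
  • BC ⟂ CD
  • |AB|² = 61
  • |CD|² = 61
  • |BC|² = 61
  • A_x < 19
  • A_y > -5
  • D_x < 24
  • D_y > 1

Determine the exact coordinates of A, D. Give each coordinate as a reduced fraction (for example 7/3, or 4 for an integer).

A = (13, 0)
D = (18, 6)

1. A_x = 13  [[AB ⟂ BC ⇒ -5x-6y+65=0] ∩ [|A−(19, -5)|²=61]]
2. A_y = 0  [[AB ⟂ BC ⇒ -5x-6y+65=0] ∩ [|A−(19, -5)|²=61]]
   so A = (13, 0)
3. D_x = 18  [[BC ⟂ CD ⇒ 5x+6y-126=0] ∩ [|D−(24, 1)|²=61]]
4. D_y = 6  [[BC ⟂ CD ⇒ 5x+6y-126=0] ∩ [|D−(24, 1)|²=61]]
   so D = (18, 6)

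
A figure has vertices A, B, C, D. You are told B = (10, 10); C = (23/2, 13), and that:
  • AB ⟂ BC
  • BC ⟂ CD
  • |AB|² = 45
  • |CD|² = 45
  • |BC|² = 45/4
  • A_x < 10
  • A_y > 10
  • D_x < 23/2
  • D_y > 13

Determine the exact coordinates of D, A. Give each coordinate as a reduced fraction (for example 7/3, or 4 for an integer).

D = (11/2, 16)
A = (4, 13)

1. D_x = 11/2  [[BC ⟂ CD ⇒ 3/2x+3y-225/4=0] ∩ [|D−(23/2, 13)|²=45]]
2. D_y = 16  [[BC ⟂ CD ⇒ 3/2x+3y-225/4=0] ∩ [|D−(23/2, 13)|²=45]]
   so D = (11/2, 16)
3. A_x = 4  [[AB ⟂ BC ⇒ -3/2x-3y+45=0] ∩ [|A−(10, 10)|²=45]]
4. A_y = 13  [[AB ⟂ BC ⇒ -3/2x-3y+45=0] ∩ [|A−(10, 10)|²=45]]
   so A = (4, 13)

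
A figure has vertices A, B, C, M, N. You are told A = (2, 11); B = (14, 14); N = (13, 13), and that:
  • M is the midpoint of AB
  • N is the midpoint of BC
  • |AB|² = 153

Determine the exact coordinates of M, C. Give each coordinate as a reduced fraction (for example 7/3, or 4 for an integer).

1. M_x = 8  [2·M = A+B = (2, 11)+(14, 14)]
2. M_y = 25/2  [2·M = A+B = (2, 11)+(14, 14)]
   so M = (8, 25/2)
3. C_x = 12  [C = 2·N−B = 2·(13, 13)−(14, 14)]
4. C_y = 12  [C = 2·N−B = 2·(13, 13)−(14, 14)]
   so C = (12, 12)

M = (8, 25/2)
C = (12, 12)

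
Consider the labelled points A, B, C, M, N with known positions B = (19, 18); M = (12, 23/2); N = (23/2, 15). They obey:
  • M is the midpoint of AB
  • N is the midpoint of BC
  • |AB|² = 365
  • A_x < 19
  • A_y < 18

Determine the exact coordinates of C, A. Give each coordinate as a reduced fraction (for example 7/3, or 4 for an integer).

C = (4, 12)
A = (5, 5)

1. A_x = 5  [A = 2·M−B = 2·(12, 23/2)−(19, 18)]
2. A_y = 5  [A = 2·M−B = 2·(12, 23/2)−(19, 18)]
   so A = (5, 5)
3. C_x = 4  [C = 2·N−B = 2·(23/2, 15)−(19, 18)]
4. C_y = 12  [C = 2·N−B = 2·(23/2, 15)−(19, 18)]
   so C = (4, 12)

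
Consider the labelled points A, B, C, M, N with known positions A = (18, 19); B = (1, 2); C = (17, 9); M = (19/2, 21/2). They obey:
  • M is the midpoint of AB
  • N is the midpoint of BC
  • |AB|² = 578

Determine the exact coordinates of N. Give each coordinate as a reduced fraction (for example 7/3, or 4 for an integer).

N = (9, 11/2)

1. N_x = 9  [2·N = B+C = (1, 2)+(17, 9)]
2. N_y = 11/2  [2·N = B+C = (1, 2)+(17, 9)]
   so N = (9, 11/2)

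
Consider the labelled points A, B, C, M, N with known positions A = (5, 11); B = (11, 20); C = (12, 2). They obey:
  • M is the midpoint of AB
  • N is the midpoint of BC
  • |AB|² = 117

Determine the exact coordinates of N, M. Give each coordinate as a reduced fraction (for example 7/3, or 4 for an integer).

1. M_x = 8  [2·M = A+B = (5, 11)+(11, 20)]
2. M_y = 31/2  [2·M = A+B = (5, 11)+(11, 20)]
   so M = (8, 31/2)
3. N_x = 23/2  [2·N = B+C = (11, 20)+(12, 2)]
4. N_y = 11  [2·N = B+C = (11, 20)+(12, 2)]
   so N = (23/2, 11)

N = (23/2, 11)
M = (8, 31/2)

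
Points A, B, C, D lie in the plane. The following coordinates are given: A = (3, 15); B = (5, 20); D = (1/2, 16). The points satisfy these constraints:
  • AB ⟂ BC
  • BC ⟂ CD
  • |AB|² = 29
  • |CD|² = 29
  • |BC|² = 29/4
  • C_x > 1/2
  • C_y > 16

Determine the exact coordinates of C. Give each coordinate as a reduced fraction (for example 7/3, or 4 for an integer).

1. C_x = 5/2  [[AB ⟂ BC ⇒ 2x+5y-110=0] ∩ [|C−(1/2, 16)|²=29]]
2. C_y = 21  [[AB ⟂ BC ⇒ 2x+5y-110=0] ∩ [|C−(1/2, 16)|²=29]]
   so C = (5/2, 21)

C = (5/2, 21)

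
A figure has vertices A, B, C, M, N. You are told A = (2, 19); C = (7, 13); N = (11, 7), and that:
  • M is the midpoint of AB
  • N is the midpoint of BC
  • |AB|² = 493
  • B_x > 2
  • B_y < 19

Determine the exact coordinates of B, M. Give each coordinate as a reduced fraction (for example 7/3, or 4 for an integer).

1. B_x = 15  [B = 2·N−C = 2·(11, 7)−(7, 13)]
2. B_y = 1  [B = 2·N−C = 2·(11, 7)−(7, 13)]
   so B = (15, 1)
3. M_x = 17/2  [2·M = A+B = (2, 19)+(15, 1)]
4. M_y = 10  [2·M = A+B = (2, 19)+(15, 1)]
   so M = (17/2, 10)

B = (15, 1)
M = (17/2, 10)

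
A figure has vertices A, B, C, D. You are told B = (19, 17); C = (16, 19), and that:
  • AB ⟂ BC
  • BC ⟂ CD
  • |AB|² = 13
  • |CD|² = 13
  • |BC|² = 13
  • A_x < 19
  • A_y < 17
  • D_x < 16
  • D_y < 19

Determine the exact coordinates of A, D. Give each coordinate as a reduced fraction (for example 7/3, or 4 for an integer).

A = (17, 14)
D = (14, 16)

1. A_x = 17  [[AB ⟂ BC ⇒ 3x-2y-23=0] ∩ [|A−(19, 17)|²=13]]
2. A_y = 14  [[AB ⟂ BC ⇒ 3x-2y-23=0] ∩ [|A−(19, 17)|²=13]]
   so A = (17, 14)
3. D_x = 14  [[BC ⟂ CD ⇒ -3x+2y+10=0] ∩ [|D−(16, 19)|²=13]]
4. D_y = 16  [[BC ⟂ CD ⇒ -3x+2y+10=0] ∩ [|D−(16, 19)|²=13]]
   so D = (14, 16)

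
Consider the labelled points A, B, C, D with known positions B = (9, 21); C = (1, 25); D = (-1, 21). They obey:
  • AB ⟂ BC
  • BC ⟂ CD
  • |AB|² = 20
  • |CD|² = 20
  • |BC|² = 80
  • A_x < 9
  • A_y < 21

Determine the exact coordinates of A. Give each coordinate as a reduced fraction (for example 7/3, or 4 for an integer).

A = (7, 17)

1. A_x = 7  [[AB ⟂ BC ⇒ 8x-4y+12=0] ∩ [|A−(9, 21)|²=20]]
2. A_y = 17  [[AB ⟂ BC ⇒ 8x-4y+12=0] ∩ [|A−(9, 21)|²=20]]
   so A = (7, 17)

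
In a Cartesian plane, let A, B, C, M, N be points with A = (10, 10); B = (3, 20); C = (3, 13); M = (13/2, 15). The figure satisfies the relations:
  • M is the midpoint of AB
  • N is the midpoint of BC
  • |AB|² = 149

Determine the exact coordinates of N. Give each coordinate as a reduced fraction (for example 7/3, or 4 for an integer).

N = (3, 33/2)

1. N_x = 3  [2·N = B+C = (3, 20)+(3, 13)]
2. N_y = 33/2  [2·N = B+C = (3, 20)+(3, 13)]
   so N = (3, 33/2)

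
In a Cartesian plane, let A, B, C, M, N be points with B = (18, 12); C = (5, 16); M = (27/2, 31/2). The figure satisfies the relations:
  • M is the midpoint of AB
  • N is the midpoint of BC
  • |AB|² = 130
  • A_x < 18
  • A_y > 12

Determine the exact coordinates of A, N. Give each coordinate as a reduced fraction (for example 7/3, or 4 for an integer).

A = (9, 19)
N = (23/2, 14)

1. A_x = 9  [A = 2·M−B = 2·(27/2, 31/2)−(18, 12)]
2. A_y = 19  [A = 2·M−B = 2·(27/2, 31/2)−(18, 12)]
   so A = (9, 19)
3. N_x = 23/2  [2·N = B+C = (18, 12)+(5, 16)]
4. N_y = 14  [2·N = B+C = (18, 12)+(5, 16)]
   so N = (23/2, 14)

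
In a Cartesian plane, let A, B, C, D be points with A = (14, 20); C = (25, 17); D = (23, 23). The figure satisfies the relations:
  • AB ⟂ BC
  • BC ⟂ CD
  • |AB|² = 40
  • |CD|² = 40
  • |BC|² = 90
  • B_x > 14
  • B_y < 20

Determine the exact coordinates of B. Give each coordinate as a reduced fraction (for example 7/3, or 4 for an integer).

1. B_x = 16  [[BC ⟂ CD ⇒ 2x-6y+52=0] ∩ [|B−(14, 20)|²=40]]
2. B_y = 14  [[BC ⟂ CD ⇒ 2x-6y+52=0] ∩ [|B−(14, 20)|²=40]]
   so B = (16, 14)

B = (16, 14)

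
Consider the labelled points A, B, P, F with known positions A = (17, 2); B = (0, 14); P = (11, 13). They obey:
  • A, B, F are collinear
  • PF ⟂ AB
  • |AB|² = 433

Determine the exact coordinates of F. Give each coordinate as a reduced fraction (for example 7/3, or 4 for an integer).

F = (3383/433, 3674/433)

1. F_x = 3383/433  [[A, B, F are collinear ⇒ -12x-17y+238=0] ∩ [PF ⟂ AB ⇒ -17x+12y+31=0]]
2. F_y = 3674/433  [[A, B, F are collinear ⇒ -12x-17y+238=0] ∩ [PF ⟂ AB ⇒ -17x+12y+31=0]]
   so F = (3383/433, 3674/433)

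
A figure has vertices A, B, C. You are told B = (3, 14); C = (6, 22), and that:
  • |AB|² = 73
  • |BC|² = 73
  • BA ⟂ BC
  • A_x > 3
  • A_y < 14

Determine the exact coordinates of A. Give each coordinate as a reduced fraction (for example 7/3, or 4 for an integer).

A = (11, 11)

1. A_x = 11  [[BA ⟂ BC ⇒ 3x+8y-121=0] ∩ [|A−(3, 14)|²=73]]
2. A_y = 11  [[BA ⟂ BC ⇒ 3x+8y-121=0] ∩ [|A−(3, 14)|²=73]]
   so A = (11, 11)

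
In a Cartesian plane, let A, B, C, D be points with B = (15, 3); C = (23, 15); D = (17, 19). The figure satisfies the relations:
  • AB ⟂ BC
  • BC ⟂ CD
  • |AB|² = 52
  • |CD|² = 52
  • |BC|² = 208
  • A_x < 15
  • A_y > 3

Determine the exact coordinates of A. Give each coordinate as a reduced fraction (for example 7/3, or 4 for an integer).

A = (9, 7)

1. A_x = 9  [[AB ⟂ BC ⇒ -8x-12y+156=0] ∩ [|A−(15, 3)|²=52]]
2. A_y = 7  [[AB ⟂ BC ⇒ -8x-12y+156=0] ∩ [|A−(15, 3)|²=52]]
   so A = (9, 7)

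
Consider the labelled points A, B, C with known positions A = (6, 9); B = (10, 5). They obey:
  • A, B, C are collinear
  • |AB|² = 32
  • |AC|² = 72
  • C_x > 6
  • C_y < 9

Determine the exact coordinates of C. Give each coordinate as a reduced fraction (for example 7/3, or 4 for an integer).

C = (12, 3)

1. C_x = 12  [[A, B, C are collinear ⇒ 4x+4y-60=0] ∩ [|C−(6, 9)|²=72]]
2. C_y = 3  [[A, B, C are collinear ⇒ 4x+4y-60=0] ∩ [|C−(6, 9)|²=72]]
   so C = (12, 3)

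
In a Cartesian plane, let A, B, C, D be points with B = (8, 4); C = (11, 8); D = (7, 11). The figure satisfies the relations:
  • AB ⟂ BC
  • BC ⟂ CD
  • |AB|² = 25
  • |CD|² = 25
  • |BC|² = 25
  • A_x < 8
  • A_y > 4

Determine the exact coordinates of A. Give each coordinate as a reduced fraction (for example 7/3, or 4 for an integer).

A = (4, 7)

1. A_x = 4  [[AB ⟂ BC ⇒ -3x-4y+40=0] ∩ [|A−(8, 4)|²=25]]
2. A_y = 7  [[AB ⟂ BC ⇒ -3x-4y+40=0] ∩ [|A−(8, 4)|²=25]]
   so A = (4, 7)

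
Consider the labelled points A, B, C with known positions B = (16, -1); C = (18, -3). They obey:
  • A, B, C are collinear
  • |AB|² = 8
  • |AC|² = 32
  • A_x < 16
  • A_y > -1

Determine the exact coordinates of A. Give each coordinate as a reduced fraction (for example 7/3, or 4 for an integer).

A = (14, 1)

1. A_x = 14  [[A, B, C are collinear ⇒ 2x+2y-30=0] ∩ [|A−(16, -1)|²=8]]
2. A_y = 1  [[A, B, C are collinear ⇒ 2x+2y-30=0] ∩ [|A−(16, -1)|²=8]]
   so A = (14, 1)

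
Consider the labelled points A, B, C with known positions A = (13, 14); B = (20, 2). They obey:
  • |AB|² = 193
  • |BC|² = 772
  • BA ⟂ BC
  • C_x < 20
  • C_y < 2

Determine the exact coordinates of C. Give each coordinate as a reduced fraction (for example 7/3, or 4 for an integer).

C = (-4, -12)

1. C_x = -4  [[BA ⟂ BC ⇒ -7x+12y+116=0] ∩ [|C−(20, 2)|²=772]]
2. C_y = -12  [[BA ⟂ BC ⇒ -7x+12y+116=0] ∩ [|C−(20, 2)|²=772]]
   so C = (-4, -12)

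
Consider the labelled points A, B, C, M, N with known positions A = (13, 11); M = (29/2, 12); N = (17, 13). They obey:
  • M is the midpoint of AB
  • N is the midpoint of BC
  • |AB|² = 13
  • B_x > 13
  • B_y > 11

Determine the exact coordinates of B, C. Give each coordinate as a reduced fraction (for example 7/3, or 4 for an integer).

B = (16, 13)
C = (18, 13)

1. B_x = 16  [B = 2·M−A = 2·(29/2, 12)−(13, 11)]
2. B_y = 13  [B = 2·M−A = 2·(29/2, 12)−(13, 11)]
   so B = (16, 13)
3. C_x = 18  [C = 2·N−B = 2·(17, 13)−(16, 13)]
4. C_y = 13  [C = 2·N−B = 2·(17, 13)−(16, 13)]
   so C = (18, 13)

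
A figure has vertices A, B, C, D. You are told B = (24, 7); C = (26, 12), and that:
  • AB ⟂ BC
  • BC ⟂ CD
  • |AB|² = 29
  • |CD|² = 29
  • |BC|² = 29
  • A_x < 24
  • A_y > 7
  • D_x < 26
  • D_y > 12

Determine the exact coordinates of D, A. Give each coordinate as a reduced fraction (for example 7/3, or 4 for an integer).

1. D_x = 21  [[BC ⟂ CD ⇒ 2x+5y-112=0] ∩ [|D−(26, 12)|²=29]]
2. D_y = 14  [[BC ⟂ CD ⇒ 2x+5y-112=0] ∩ [|D−(26, 12)|²=29]]
   so D = (21, 14)
3. A_x = 19  [[AB ⟂ BC ⇒ -2x-5y+83=0] ∩ [|A−(24, 7)|²=29]]
4. A_y = 9  [[AB ⟂ BC ⇒ -2x-5y+83=0] ∩ [|A−(24, 7)|²=29]]
   so A = (19, 9)

D = (21, 14)
A = (19, 9)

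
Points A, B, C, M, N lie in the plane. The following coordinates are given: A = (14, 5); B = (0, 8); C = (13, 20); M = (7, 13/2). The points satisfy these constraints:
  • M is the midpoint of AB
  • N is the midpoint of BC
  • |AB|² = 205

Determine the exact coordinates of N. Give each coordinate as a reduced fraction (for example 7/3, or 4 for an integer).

N = (13/2, 14)

1. N_x = 13/2  [2·N = B+C = (0, 8)+(13, 20)]
2. N_y = 14  [2·N = B+C = (0, 8)+(13, 20)]
   so N = (13/2, 14)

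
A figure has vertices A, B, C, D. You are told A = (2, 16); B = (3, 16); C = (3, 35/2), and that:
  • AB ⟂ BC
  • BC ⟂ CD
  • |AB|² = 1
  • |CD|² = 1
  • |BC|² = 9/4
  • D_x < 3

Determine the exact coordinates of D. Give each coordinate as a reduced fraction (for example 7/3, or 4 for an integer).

D = (2, 35/2)

1. D_x = 2  [[BC ⟂ CD ⇒ 3/2y-105/4=0] ∩ [|D−(3, 35/2)|²=1]]
2. D_y = 35/2  [[BC ⟂ CD ⇒ 3/2y-105/4=0] ∩ [|D−(3, 35/2)|²=1]]
   so D = (2, 35/2)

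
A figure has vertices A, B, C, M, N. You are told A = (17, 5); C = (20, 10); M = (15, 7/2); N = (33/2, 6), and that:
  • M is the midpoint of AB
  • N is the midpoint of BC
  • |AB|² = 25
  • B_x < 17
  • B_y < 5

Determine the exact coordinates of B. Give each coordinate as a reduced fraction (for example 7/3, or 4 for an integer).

B = (13, 2)

1. B_x = 13  [B = 2·M−A = 2·(15, 7/2)−(17, 5)]
2. B_y = 2  [B = 2·M−A = 2·(15, 7/2)−(17, 5)]
   so B = (13, 2)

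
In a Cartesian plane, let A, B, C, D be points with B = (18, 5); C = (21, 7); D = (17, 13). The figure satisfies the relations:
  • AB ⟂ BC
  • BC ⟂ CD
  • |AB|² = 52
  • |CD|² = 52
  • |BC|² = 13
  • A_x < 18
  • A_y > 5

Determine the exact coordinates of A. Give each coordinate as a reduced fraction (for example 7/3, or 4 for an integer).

A = (14, 11)

1. A_x = 14  [[AB ⟂ BC ⇒ -3x-2y+64=0] ∩ [|A−(18, 5)|²=52]]
2. A_y = 11  [[AB ⟂ BC ⇒ -3x-2y+64=0] ∩ [|A−(18, 5)|²=52]]
   so A = (14, 11)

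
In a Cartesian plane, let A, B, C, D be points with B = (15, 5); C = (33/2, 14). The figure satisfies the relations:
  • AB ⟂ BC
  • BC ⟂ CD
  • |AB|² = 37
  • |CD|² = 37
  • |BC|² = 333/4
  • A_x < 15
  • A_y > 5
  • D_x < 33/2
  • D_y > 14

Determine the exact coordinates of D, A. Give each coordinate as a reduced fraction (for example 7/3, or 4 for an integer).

D = (21/2, 15)
A = (9, 6)

1. D_x = 21/2  [[BC ⟂ CD ⇒ 3/2x+9y-603/4=0] ∩ [|D−(33/2, 14)|²=37]]
2. D_y = 15  [[BC ⟂ CD ⇒ 3/2x+9y-603/4=0] ∩ [|D−(33/2, 14)|²=37]]
   so D = (21/2, 15)
3. A_x = 9  [[AB ⟂ BC ⇒ -3/2x-9y+135/2=0] ∩ [|A−(15, 5)|²=37]]
4. A_y = 6  [[AB ⟂ BC ⇒ -3/2x-9y+135/2=0] ∩ [|A−(15, 5)|²=37]]
   so A = (9, 6)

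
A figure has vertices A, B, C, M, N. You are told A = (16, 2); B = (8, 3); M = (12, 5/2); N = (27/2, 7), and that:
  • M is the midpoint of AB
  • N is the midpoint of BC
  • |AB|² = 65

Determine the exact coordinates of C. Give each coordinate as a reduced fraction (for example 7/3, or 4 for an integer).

C = (19, 11)

1. C_x = 19  [C = 2·N−B = 2·(27/2, 7)−(8, 3)]
2. C_y = 11  [C = 2·N−B = 2·(27/2, 7)−(8, 3)]
   so C = (19, 11)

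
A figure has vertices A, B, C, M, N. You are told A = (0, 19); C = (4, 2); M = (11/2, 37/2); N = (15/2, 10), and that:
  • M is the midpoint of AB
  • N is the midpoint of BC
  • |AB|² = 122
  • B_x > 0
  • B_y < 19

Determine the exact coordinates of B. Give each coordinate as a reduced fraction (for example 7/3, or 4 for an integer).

B = (11, 18)

1. B_x = 11  [B = 2·M−A = 2·(11/2, 37/2)−(0, 19)]
2. B_y = 18  [B = 2·M−A = 2·(11/2, 37/2)−(0, 19)]
   so B = (11, 18)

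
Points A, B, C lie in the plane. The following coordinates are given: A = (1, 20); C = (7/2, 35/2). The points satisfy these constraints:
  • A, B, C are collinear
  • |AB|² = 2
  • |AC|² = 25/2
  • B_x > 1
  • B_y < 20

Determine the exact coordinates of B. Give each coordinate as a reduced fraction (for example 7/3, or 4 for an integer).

B = (2, 19)

1. B_x = 2  [[A, B, C are collinear ⇒ -5/2x-5/2y+105/2=0] ∩ [|B−(1, 20)|²=2]]
2. B_y = 19  [[A, B, C are collinear ⇒ -5/2x-5/2y+105/2=0] ∩ [|B−(1, 20)|²=2]]
   so B = (2, 19)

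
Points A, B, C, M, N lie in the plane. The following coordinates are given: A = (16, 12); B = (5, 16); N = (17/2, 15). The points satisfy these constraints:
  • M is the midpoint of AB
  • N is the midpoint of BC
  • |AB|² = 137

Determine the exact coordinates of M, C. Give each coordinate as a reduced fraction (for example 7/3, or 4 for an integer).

1. M_x = 21/2  [2·M = A+B = (16, 12)+(5, 16)]
2. M_y = 14  [2·M = A+B = (16, 12)+(5, 16)]
   so M = (21/2, 14)
3. C_x = 12  [C = 2·N−B = 2·(17/2, 15)−(5, 16)]
4. C_y = 14  [C = 2·N−B = 2·(17/2, 15)−(5, 16)]
   so C = (12, 14)

M = (21/2, 14)
C = (12, 14)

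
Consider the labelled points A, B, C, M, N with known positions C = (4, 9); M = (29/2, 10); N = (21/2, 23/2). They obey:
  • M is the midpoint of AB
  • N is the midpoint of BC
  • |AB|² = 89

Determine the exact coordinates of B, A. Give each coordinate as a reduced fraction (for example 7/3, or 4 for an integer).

1. B_x = 17  [B = 2·N−C = 2·(21/2, 23/2)−(4, 9)]
2. B_y = 14  [B = 2·N−C = 2·(21/2, 23/2)−(4, 9)]
   so B = (17, 14)
3. A_x = 12  [A = 2·M−B = 2·(29/2, 10)−(17, 14)]
4. A_y = 6  [A = 2·M−B = 2·(29/2, 10)−(17, 14)]
   so A = (12, 6)

B = (17, 14)
A = (12, 6)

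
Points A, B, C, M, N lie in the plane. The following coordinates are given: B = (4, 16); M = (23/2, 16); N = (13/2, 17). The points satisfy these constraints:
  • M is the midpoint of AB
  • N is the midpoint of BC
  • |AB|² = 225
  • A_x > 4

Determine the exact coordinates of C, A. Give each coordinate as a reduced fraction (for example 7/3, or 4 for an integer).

C = (9, 18)
A = (19, 16)

1. A_x = 19  [A = 2·M−B = 2·(23/2, 16)−(4, 16)]
2. A_y = 16  [A = 2·M−B = 2·(23/2, 16)−(4, 16)]
   so A = (19, 16)
3. C_x = 9  [C = 2·N−B = 2·(13/2, 17)−(4, 16)]
4. C_y = 18  [C = 2·N−B = 2·(13/2, 17)−(4, 16)]
   so C = (9, 18)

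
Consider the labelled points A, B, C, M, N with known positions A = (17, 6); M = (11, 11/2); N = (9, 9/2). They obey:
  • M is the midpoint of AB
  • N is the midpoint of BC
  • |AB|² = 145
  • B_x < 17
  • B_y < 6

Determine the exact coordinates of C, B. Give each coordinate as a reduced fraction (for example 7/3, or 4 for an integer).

1. B_x = 5  [B = 2·M−A = 2·(11, 11/2)−(17, 6)]
2. B_y = 5  [B = 2·M−A = 2·(11, 11/2)−(17, 6)]
   so B = (5, 5)
3. C_x = 13  [C = 2·N−B = 2·(9, 9/2)−(5, 5)]
4. C_y = 4  [C = 2·N−B = 2·(9, 9/2)−(5, 5)]
   so C = (13, 4)

C = (13, 4)
B = (5, 5)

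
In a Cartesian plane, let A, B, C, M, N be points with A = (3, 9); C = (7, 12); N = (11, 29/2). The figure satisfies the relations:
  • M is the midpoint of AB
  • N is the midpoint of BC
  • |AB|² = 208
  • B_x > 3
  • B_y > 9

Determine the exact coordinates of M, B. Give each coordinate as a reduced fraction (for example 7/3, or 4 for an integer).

M = (9, 13)
B = (15, 17)

1. B_x = 15  [B = 2·N−C = 2·(11, 29/2)−(7, 12)]
2. B_y = 17  [B = 2·N−C = 2·(11, 29/2)−(7, 12)]
   so B = (15, 17)
3. M_x = 9  [2·M = A+B = (3, 9)+(15, 17)]
4. M_y = 13  [2·M = A+B = (3, 9)+(15, 17)]
   so M = (9, 13)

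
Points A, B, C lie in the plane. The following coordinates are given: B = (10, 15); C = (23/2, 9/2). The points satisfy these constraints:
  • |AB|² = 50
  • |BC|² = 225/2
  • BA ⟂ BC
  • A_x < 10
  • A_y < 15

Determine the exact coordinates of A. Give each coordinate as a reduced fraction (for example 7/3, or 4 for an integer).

A = (3, 14)

1. A_x = 3  [[BA ⟂ BC ⇒ 3/2x-21/2y+285/2=0] ∩ [|A−(10, 15)|²=50]]
2. A_y = 14  [[BA ⟂ BC ⇒ 3/2x-21/2y+285/2=0] ∩ [|A−(10, 15)|²=50]]
   so A = (3, 14)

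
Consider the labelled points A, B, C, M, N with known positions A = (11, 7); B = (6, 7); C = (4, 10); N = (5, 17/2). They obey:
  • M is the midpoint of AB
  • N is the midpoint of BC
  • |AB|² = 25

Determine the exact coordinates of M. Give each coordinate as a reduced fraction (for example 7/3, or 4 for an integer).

1. M_x = 17/2  [2·M = A+B = (11, 7)+(6, 7)]
2. M_y = 7  [2·M = A+B = (11, 7)+(6, 7)]
   so M = (17/2, 7)

M = (17/2, 7)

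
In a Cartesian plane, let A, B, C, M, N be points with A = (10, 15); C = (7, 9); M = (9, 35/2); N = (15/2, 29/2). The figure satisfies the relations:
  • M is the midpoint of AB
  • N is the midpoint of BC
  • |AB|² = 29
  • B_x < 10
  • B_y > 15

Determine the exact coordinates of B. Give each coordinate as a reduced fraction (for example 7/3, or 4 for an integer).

1. B_x = 8  [B = 2·M−A = 2·(9, 35/2)−(10, 15)]
2. B_y = 20  [B = 2·M−A = 2·(9, 35/2)−(10, 15)]
   so B = (8, 20)

B = (8, 20)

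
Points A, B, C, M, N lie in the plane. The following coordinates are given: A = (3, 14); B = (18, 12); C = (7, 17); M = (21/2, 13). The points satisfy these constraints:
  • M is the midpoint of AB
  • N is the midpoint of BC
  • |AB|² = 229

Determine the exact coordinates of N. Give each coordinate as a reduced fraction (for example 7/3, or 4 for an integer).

N = (25/2, 29/2)

1. N_x = 25/2  [2·N = B+C = (18, 12)+(7, 17)]
2. N_y = 29/2  [2·N = B+C = (18, 12)+(7, 17)]
   so N = (25/2, 29/2)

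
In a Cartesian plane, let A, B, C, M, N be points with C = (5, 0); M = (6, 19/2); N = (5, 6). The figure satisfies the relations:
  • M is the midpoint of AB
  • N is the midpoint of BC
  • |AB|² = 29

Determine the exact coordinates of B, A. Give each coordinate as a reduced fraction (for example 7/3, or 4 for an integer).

1. B_x = 5  [B = 2·N−C = 2·(5, 6)−(5, 0)]
2. B_y = 12  [B = 2·N−C = 2·(5, 6)−(5, 0)]
   so B = (5, 12)
3. A_x = 7  [A = 2·M−B = 2·(6, 19/2)−(5, 12)]
4. A_y = 7  [A = 2·M−B = 2·(6, 19/2)−(5, 12)]
   so A = (7, 7)

B = (5, 12)
A = (7, 7)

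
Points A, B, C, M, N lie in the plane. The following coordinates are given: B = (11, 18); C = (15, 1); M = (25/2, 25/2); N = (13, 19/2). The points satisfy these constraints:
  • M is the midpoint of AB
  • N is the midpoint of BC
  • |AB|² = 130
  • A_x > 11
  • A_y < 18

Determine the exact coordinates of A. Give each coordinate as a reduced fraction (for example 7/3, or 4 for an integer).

1. A_x = 14  [A = 2·M−B = 2·(25/2, 25/2)−(11, 18)]
2. A_y = 7  [A = 2·M−B = 2·(25/2, 25/2)−(11, 18)]
   so A = (14, 7)

A = (14, 7)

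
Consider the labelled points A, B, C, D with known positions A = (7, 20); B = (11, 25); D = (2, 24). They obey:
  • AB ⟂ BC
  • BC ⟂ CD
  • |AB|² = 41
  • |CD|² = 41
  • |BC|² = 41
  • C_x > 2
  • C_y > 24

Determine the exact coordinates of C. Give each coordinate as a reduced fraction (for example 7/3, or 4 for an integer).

1. C_x = 6  [[AB ⟂ BC ⇒ 4x+5y-169=0] ∩ [|C−(2, 24)|²=41]]
2. C_y = 29  [[AB ⟂ BC ⇒ 4x+5y-169=0] ∩ [|C−(2, 24)|²=41]]
   so C = (6, 29)

C = (6, 29)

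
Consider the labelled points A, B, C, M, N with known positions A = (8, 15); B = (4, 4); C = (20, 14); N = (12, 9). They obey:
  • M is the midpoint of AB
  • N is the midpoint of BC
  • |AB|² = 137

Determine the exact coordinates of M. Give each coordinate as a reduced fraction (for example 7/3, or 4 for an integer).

1. M_x = 6  [2·M = A+B = (8, 15)+(4, 4)]
2. M_y = 19/2  [2·M = A+B = (8, 15)+(4, 4)]
   so M = (6, 19/2)

M = (6, 19/2)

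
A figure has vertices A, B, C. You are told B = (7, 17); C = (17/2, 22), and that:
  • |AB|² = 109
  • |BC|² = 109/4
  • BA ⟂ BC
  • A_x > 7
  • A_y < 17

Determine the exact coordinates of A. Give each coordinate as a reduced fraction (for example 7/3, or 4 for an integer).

A = (17, 14)

1. A_x = 17  [[BA ⟂ BC ⇒ 3/2x+5y-191/2=0] ∩ [|A−(7, 17)|²=109]]
2. A_y = 14  [[BA ⟂ BC ⇒ 3/2x+5y-191/2=0] ∩ [|A−(7, 17)|²=109]]
   so A = (17, 14)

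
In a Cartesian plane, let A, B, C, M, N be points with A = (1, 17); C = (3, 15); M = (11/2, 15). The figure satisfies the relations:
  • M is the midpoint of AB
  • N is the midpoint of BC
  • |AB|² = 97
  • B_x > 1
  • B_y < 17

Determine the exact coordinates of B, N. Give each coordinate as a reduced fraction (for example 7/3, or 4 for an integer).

B = (10, 13)
N = (13/2, 14)

1. B_x = 10  [B = 2·M−A = 2·(11/2, 15)−(1, 17)]
2. B_y = 13  [B = 2·M−A = 2·(11/2, 15)−(1, 17)]
   so B = (10, 13)
3. N_x = 13/2  [2·N = B+C = (10, 13)+(3, 15)]
4. N_y = 14  [2·N = B+C = (10, 13)+(3, 15)]
   so N = (13/2, 14)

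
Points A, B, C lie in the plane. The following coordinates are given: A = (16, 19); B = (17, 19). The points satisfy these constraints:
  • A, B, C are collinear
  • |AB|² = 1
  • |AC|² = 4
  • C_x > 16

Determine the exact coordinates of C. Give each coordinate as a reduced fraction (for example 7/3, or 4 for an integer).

1. C_x = 18  [[A, B, C are collinear ⇒ 1y-19=0] ∩ [|C−(16, 19)|²=4]]
2. C_y = 19  [[A, B, C are collinear ⇒ 1y-19=0] ∩ [|C−(16, 19)|²=4]]
   so C = (18, 19)

C = (18, 19)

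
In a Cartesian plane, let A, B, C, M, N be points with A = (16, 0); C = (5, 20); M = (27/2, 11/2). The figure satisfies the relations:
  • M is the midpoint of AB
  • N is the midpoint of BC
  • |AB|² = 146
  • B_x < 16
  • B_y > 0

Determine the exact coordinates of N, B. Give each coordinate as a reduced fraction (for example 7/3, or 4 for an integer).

N = (8, 31/2)
B = (11, 11)

1. B_x = 11  [B = 2·M−A = 2·(27/2, 11/2)−(16, 0)]
2. B_y = 11  [B = 2·M−A = 2·(27/2, 11/2)−(16, 0)]
   so B = (11, 11)
3. N_x = 8  [2·N = B+C = (11, 11)+(5, 20)]
4. N_y = 31/2  [2·N = B+C = (11, 11)+(5, 20)]
   so N = (8, 31/2)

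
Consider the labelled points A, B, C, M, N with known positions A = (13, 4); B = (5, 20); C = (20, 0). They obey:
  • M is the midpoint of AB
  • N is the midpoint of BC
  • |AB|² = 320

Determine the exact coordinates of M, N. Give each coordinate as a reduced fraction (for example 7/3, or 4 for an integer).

M = (9, 12)
N = (25/2, 10)

1. M_x = 9  [2·M = A+B = (13, 4)+(5, 20)]
2. M_y = 12  [2·M = A+B = (13, 4)+(5, 20)]
   so M = (9, 12)
3. N_x = 25/2  [2·N = B+C = (5, 20)+(20, 0)]
4. N_y = 10  [2·N = B+C = (5, 20)+(20, 0)]
   so N = (25/2, 10)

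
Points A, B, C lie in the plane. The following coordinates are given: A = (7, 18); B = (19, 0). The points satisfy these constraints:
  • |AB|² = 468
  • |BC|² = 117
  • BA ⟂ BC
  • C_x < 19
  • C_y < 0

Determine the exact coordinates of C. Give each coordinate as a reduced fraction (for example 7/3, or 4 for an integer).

C = (10, -6)

1. C_x = 10  [[BA ⟂ BC ⇒ -12x+18y+228=0] ∩ [|C−(19, 0)|²=117]]
2. C_y = -6  [[BA ⟂ BC ⇒ -12x+18y+228=0] ∩ [|C−(19, 0)|²=117]]
   so C = (10, -6)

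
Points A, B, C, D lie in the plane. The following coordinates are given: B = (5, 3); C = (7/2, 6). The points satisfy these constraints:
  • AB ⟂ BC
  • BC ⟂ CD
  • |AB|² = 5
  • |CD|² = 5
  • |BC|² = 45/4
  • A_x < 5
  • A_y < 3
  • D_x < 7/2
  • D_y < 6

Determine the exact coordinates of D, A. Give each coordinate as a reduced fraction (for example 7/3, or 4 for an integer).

1. D_x = 3/2  [[BC ⟂ CD ⇒ -3/2x+3y-51/4=0] ∩ [|D−(7/2, 6)|²=5]]
2. D_y = 5  [[BC ⟂ CD ⇒ -3/2x+3y-51/4=0] ∩ [|D−(7/2, 6)|²=5]]
   so D = (3/2, 5)
3. A_x = 3  [[AB ⟂ BC ⇒ 3/2x-3y+3/2=0] ∩ [|A−(5, 3)|²=5]]
4. A_y = 2  [[AB ⟂ BC ⇒ 3/2x-3y+3/2=0] ∩ [|A−(5, 3)|²=5]]
   so A = (3, 2)

D = (3/2, 5)
A = (3, 2)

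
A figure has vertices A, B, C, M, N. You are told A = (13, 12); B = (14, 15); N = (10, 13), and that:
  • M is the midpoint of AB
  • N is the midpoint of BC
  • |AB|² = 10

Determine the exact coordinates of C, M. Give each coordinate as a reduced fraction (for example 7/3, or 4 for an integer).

1. M_x = 27/2  [2·M = A+B = (13, 12)+(14, 15)]
2. M_y = 27/2  [2·M = A+B = (13, 12)+(14, 15)]
   so M = (27/2, 27/2)
3. C_x = 6  [C = 2·N−B = 2·(10, 13)−(14, 15)]
4. C_y = 11  [C = 2·N−B = 2·(10, 13)−(14, 15)]
   so C = (6, 11)

C = (6, 11)
M = (27/2, 27/2)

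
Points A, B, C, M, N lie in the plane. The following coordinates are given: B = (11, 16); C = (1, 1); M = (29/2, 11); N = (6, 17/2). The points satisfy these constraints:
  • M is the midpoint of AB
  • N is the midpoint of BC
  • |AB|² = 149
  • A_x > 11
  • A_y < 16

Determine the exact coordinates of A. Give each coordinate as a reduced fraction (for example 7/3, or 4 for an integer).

A = (18, 6)

1. A_x = 18  [A = 2·M−B = 2·(29/2, 11)−(11, 16)]
2. A_y = 6  [A = 2·M−B = 2·(29/2, 11)−(11, 16)]
   so A = (18, 6)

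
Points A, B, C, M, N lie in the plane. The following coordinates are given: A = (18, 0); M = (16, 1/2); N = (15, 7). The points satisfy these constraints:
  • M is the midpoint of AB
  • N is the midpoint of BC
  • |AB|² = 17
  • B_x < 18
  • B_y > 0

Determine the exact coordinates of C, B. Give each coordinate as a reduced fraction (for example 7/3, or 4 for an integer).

1. B_x = 14  [B = 2·M−A = 2·(16, 1/2)−(18, 0)]
2. B_y = 1  [B = 2·M−A = 2·(16, 1/2)−(18, 0)]
   so B = (14, 1)
3. C_x = 16  [C = 2·N−B = 2·(15, 7)−(14, 1)]
4. C_y = 13  [C = 2·N−B = 2·(15, 7)−(14, 1)]
   so C = (16, 13)

C = (16, 13)
B = (14, 1)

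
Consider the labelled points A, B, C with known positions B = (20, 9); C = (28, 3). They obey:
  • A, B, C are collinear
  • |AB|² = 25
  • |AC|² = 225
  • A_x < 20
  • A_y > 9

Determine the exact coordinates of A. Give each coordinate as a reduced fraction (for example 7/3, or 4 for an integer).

A = (16, 12)

1. A_x = 16  [[A, B, C are collinear ⇒ 6x+8y-192=0] ∩ [|A−(20, 9)|²=25]]
2. A_y = 12  [[A, B, C are collinear ⇒ 6x+8y-192=0] ∩ [|A−(20, 9)|²=25]]
   so A = (16, 12)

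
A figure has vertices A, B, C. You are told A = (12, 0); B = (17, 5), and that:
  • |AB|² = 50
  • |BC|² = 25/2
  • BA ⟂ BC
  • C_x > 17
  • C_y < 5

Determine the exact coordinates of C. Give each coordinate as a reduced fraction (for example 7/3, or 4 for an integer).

C = (39/2, 5/2)

1. C_x = 39/2  [[BA ⟂ BC ⇒ -5x-5y+110=0] ∩ [|C−(17, 5)|²=25/2]]
2. C_y = 5/2  [[BA ⟂ BC ⇒ -5x-5y+110=0] ∩ [|C−(17, 5)|²=25/2]]
   so C = (39/2, 5/2)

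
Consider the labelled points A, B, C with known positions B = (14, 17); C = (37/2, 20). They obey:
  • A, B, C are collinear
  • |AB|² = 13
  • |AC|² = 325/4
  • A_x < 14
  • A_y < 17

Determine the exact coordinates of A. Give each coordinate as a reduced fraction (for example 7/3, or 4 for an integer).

1. A_x = 11  [[A, B, C are collinear ⇒ -3x+9/2y-69/2=0] ∩ [|A−(14, 17)|²=13]]
2. A_y = 15  [[A, B, C are collinear ⇒ -3x+9/2y-69/2=0] ∩ [|A−(14, 17)|²=13]]
   so A = (11, 15)

A = (11, 15)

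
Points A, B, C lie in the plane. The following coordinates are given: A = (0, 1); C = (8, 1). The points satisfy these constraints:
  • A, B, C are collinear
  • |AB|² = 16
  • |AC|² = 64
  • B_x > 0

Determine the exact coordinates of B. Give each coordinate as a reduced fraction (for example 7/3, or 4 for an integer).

1. B_x = 4  [[A, B, C are collinear ⇒ -8y+8=0] ∩ [|B−(0, 1)|²=16]]
2. B_y = 1  [[A, B, C are collinear ⇒ -8y+8=0] ∩ [|B−(0, 1)|²=16]]
   so B = (4, 1)

B = (4, 1)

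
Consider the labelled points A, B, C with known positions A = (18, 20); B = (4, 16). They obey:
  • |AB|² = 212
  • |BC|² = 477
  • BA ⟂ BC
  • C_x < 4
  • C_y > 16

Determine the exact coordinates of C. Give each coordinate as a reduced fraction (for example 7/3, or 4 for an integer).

1. C_x = -2  [[BA ⟂ BC ⇒ 14x+4y-120=0] ∩ [|C−(4, 16)|²=477]]
2. C_y = 37  [[BA ⟂ BC ⇒ 14x+4y-120=0] ∩ [|C−(4, 16)|²=477]]
   so C = (-2, 37)

C = (-2, 37)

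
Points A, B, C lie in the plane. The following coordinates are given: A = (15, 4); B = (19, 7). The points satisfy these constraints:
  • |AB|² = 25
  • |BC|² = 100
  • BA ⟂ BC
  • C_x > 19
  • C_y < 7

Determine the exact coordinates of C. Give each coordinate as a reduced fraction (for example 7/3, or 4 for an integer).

C = (25, -1)

1. C_x = 25  [[BA ⟂ BC ⇒ -4x-3y+97=0] ∩ [|C−(19, 7)|²=100]]
2. C_y = -1  [[BA ⟂ BC ⇒ -4x-3y+97=0] ∩ [|C−(19, 7)|²=100]]
   so C = (25, -1)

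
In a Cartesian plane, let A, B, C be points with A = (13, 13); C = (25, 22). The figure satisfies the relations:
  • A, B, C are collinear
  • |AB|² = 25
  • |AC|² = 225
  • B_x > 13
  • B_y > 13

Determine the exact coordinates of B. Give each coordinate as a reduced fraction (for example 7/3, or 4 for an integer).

B = (17, 16)

1. B_x = 17  [[A, B, C are collinear ⇒ 9x-12y+39=0] ∩ [|B−(13, 13)|²=25]]
2. B_y = 16  [[A, B, C are collinear ⇒ 9x-12y+39=0] ∩ [|B−(13, 13)|²=25]]
   so B = (17, 16)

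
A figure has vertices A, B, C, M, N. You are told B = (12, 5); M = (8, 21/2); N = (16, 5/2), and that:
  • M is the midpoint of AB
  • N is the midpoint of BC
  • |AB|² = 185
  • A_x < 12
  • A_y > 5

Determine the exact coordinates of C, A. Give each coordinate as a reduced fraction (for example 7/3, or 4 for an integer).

1. A_x = 4  [A = 2·M−B = 2·(8, 21/2)−(12, 5)]
2. A_y = 16  [A = 2·M−B = 2·(8, 21/2)−(12, 5)]
   so A = (4, 16)
3. C_x = 20  [C = 2·N−B = 2·(16, 5/2)−(12, 5)]
4. C_y = 0  [C = 2·N−B = 2·(16, 5/2)−(12, 5)]
   so C = (20, 0)

C = (20, 0)
A = (4, 16)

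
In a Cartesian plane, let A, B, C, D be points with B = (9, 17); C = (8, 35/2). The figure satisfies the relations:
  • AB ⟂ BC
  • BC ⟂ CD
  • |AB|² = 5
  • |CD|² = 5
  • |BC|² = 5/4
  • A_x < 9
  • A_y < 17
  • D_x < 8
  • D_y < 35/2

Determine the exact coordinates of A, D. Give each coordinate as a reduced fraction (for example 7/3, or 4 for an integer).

A = (8, 15)
D = (7, 31/2)

1. A_x = 8  [[AB ⟂ BC ⇒ 1x-1/2y-1/2=0] ∩ [|A−(9, 17)|²=5]]
2. A_y = 15  [[AB ⟂ BC ⇒ 1x-1/2y-1/2=0] ∩ [|A−(9, 17)|²=5]]
   so A = (8, 15)
3. D_x = 7  [[BC ⟂ CD ⇒ -1x+1/2y-3/4=0] ∩ [|D−(8, 35/2)|²=5]]
4. D_y = 31/2  [[BC ⟂ CD ⇒ -1x+1/2y-3/4=0] ∩ [|D−(8, 35/2)|²=5]]
   so D = (7, 31/2)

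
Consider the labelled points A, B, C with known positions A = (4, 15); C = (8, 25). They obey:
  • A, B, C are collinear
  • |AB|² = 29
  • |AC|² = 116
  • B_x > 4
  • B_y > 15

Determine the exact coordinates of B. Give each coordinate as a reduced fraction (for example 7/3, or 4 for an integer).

1. B_x = 6  [[A, B, C are collinear ⇒ 10x-4y+20=0] ∩ [|B−(4, 15)|²=29]]
2. B_y = 20  [[A, B, C are collinear ⇒ 10x-4y+20=0] ∩ [|B−(4, 15)|²=29]]
   so B = (6, 20)

B = (6, 20)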